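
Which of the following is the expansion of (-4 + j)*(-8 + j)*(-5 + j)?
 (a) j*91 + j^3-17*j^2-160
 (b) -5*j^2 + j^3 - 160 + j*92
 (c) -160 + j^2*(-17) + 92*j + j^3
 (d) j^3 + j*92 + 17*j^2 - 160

Expanding (-4 + j)*(-8 + j)*(-5 + j):
= -160 + j^2*(-17) + 92*j + j^3
c) -160 + j^2*(-17) + 92*j + j^3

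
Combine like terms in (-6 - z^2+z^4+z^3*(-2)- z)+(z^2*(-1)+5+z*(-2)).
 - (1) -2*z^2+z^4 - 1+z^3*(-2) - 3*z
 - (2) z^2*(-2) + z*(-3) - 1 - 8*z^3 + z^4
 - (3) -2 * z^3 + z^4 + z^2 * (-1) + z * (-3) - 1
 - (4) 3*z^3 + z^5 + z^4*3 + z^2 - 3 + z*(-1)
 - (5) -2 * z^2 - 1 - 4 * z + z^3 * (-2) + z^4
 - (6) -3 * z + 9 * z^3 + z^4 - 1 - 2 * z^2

Adding the polynomials and combining like terms:
(-6 - z^2 + z^4 + z^3*(-2) - z) + (z^2*(-1) + 5 + z*(-2))
= -2*z^2+z^4 - 1+z^3*(-2) - 3*z
1) -2*z^2+z^4 - 1+z^3*(-2) - 3*z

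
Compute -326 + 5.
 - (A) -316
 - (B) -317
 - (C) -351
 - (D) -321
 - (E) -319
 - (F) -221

-326 + 5 = -321
D) -321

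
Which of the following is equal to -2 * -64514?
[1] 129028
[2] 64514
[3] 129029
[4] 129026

-2 * -64514 = 129028
1) 129028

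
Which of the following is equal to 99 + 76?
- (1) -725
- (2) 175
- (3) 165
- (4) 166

99 + 76 = 175
2) 175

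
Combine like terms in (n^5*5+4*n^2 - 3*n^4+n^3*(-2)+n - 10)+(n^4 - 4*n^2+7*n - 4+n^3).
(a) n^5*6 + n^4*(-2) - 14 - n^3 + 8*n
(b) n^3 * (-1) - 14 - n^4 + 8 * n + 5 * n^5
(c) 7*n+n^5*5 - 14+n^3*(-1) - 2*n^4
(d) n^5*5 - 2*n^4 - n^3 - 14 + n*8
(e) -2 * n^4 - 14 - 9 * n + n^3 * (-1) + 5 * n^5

Adding the polynomials and combining like terms:
(n^5*5 + 4*n^2 - 3*n^4 + n^3*(-2) + n - 10) + (n^4 - 4*n^2 + 7*n - 4 + n^3)
= n^5*5 - 2*n^4 - n^3 - 14 + n*8
d) n^5*5 - 2*n^4 - n^3 - 14 + n*8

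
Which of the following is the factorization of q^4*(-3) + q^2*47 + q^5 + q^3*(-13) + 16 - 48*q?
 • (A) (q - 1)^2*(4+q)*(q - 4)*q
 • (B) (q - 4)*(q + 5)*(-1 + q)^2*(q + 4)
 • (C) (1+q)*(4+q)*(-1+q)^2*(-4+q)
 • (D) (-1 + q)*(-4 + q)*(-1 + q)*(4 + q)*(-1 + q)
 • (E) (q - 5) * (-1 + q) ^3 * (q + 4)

We need to factor q^4*(-3) + q^2*47 + q^5 + q^3*(-13) + 16 - 48*q.
The factored form is (-1 + q)*(-4 + q)*(-1 + q)*(4 + q)*(-1 + q).
D) (-1 + q)*(-4 + q)*(-1 + q)*(4 + q)*(-1 + q)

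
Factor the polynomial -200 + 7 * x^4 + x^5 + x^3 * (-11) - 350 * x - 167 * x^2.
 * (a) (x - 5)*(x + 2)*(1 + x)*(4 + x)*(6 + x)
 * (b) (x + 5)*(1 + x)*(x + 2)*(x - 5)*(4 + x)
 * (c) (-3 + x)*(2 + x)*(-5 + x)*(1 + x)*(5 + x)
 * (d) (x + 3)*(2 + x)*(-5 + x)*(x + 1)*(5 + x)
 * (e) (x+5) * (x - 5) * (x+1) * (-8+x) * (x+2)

We need to factor -200 + 7 * x^4 + x^5 + x^3 * (-11) - 350 * x - 167 * x^2.
The factored form is (x + 5)*(1 + x)*(x + 2)*(x - 5)*(4 + x).
b) (x + 5)*(1 + x)*(x + 2)*(x - 5)*(4 + x)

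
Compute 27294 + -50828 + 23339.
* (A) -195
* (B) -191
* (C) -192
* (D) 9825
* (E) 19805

First: 27294 + -50828 = -23534
Then: -23534 + 23339 = -195
A) -195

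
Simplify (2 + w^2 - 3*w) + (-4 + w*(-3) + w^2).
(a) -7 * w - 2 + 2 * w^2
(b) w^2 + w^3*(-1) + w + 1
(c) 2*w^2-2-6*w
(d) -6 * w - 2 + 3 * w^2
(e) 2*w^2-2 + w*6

Adding the polynomials and combining like terms:
(2 + w^2 - 3*w) + (-4 + w*(-3) + w^2)
= 2*w^2-2-6*w
c) 2*w^2-2-6*w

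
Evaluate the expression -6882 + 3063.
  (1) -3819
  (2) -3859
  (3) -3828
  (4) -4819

-6882 + 3063 = -3819
1) -3819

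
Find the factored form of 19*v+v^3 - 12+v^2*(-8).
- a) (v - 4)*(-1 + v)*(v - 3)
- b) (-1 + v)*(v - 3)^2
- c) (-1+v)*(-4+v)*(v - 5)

We need to factor 19*v+v^3 - 12+v^2*(-8).
The factored form is (v - 4)*(-1 + v)*(v - 3).
a) (v - 4)*(-1 + v)*(v - 3)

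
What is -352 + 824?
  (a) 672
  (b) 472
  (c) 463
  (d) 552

-352 + 824 = 472
b) 472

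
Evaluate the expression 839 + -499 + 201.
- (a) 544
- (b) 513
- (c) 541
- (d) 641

First: 839 + -499 = 340
Then: 340 + 201 = 541
c) 541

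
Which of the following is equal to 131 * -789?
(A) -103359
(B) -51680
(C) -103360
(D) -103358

131 * -789 = -103359
A) -103359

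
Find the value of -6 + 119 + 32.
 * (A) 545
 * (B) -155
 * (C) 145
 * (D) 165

First: -6 + 119 = 113
Then: 113 + 32 = 145
C) 145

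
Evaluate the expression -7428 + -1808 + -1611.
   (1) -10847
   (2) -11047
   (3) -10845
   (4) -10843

First: -7428 + -1808 = -9236
Then: -9236 + -1611 = -10847
1) -10847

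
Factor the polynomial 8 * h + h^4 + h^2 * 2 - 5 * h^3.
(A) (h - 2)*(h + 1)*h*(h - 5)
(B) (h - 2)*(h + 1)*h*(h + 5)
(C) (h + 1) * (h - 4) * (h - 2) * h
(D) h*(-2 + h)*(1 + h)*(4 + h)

We need to factor 8 * h + h^4 + h^2 * 2 - 5 * h^3.
The factored form is (h + 1) * (h - 4) * (h - 2) * h.
C) (h + 1) * (h - 4) * (h - 2) * h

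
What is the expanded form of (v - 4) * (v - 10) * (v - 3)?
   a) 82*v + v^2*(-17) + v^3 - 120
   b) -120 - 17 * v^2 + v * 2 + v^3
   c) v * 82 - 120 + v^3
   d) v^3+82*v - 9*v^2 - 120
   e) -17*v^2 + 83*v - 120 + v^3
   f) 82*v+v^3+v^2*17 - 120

Expanding (v - 4) * (v - 10) * (v - 3):
= 82*v + v^2*(-17) + v^3 - 120
a) 82*v + v^2*(-17) + v^3 - 120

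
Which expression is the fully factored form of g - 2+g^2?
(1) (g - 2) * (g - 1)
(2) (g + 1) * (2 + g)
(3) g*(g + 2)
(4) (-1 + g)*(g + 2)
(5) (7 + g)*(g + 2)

We need to factor g - 2+g^2.
The factored form is (-1 + g)*(g + 2).
4) (-1 + g)*(g + 2)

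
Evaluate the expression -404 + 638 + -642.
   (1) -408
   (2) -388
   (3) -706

First: -404 + 638 = 234
Then: 234 + -642 = -408
1) -408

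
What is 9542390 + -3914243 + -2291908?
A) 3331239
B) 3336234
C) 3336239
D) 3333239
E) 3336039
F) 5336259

First: 9542390 + -3914243 = 5628147
Then: 5628147 + -2291908 = 3336239
C) 3336239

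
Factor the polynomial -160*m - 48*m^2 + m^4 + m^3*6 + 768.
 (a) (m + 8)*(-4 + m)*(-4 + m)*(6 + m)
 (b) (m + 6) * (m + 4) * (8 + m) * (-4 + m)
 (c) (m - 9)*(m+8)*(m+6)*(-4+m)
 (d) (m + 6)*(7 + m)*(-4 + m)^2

We need to factor -160*m - 48*m^2 + m^4 + m^3*6 + 768.
The factored form is (m + 8)*(-4 + m)*(-4 + m)*(6 + m).
a) (m + 8)*(-4 + m)*(-4 + m)*(6 + m)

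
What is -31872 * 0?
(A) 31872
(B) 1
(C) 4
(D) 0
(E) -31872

-31872 * 0 = 0
D) 0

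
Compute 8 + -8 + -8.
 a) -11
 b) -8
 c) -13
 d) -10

First: 8 + -8 = 0
Then: 0 + -8 = -8
b) -8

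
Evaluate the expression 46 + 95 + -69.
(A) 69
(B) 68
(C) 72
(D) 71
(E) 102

First: 46 + 95 = 141
Then: 141 + -69 = 72
C) 72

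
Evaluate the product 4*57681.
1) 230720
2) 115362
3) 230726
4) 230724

4 * 57681 = 230724
4) 230724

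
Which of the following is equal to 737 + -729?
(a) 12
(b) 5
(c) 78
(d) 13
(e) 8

737 + -729 = 8
e) 8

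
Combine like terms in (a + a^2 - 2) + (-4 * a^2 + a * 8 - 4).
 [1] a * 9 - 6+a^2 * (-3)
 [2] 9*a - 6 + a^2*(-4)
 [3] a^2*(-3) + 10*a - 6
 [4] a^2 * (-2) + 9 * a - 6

Adding the polynomials and combining like terms:
(a + a^2 - 2) + (-4*a^2 + a*8 - 4)
= a * 9 - 6+a^2 * (-3)
1) a * 9 - 6+a^2 * (-3)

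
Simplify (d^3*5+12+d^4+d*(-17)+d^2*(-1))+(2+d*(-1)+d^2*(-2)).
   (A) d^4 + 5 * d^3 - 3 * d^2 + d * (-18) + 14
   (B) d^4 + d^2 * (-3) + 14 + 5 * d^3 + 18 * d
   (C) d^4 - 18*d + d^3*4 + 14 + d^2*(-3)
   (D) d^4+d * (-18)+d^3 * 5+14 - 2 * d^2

Adding the polynomials and combining like terms:
(d^3*5 + 12 + d^4 + d*(-17) + d^2*(-1)) + (2 + d*(-1) + d^2*(-2))
= d^4 + 5 * d^3 - 3 * d^2 + d * (-18) + 14
A) d^4 + 5 * d^3 - 3 * d^2 + d * (-18) + 14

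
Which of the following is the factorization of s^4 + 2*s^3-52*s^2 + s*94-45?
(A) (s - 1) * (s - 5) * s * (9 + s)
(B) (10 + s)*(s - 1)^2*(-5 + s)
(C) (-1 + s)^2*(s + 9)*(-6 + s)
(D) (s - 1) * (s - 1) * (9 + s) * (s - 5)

We need to factor s^4 + 2*s^3-52*s^2 + s*94-45.
The factored form is (s - 1) * (s - 1) * (9 + s) * (s - 5).
D) (s - 1) * (s - 1) * (9 + s) * (s - 5)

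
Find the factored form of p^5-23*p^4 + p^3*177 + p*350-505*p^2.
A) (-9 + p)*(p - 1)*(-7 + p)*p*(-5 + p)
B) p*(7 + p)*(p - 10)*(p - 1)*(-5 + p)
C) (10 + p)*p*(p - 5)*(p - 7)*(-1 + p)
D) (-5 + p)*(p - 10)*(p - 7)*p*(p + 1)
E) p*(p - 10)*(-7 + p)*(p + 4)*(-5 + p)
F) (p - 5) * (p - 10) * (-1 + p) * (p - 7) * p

We need to factor p^5-23*p^4 + p^3*177 + p*350-505*p^2.
The factored form is (p - 5) * (p - 10) * (-1 + p) * (p - 7) * p.
F) (p - 5) * (p - 10) * (-1 + p) * (p - 7) * p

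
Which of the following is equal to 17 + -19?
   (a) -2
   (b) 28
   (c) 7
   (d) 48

17 + -19 = -2
a) -2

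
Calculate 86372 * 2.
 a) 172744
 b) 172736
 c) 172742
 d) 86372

86372 * 2 = 172744
a) 172744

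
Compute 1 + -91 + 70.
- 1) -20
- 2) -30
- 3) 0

First: 1 + -91 = -90
Then: -90 + 70 = -20
1) -20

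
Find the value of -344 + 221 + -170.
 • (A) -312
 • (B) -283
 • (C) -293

First: -344 + 221 = -123
Then: -123 + -170 = -293
C) -293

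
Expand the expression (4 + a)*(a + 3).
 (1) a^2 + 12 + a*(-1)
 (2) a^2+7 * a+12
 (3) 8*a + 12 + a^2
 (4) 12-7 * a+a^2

Expanding (4 + a)*(a + 3):
= a^2+7 * a+12
2) a^2+7 * a+12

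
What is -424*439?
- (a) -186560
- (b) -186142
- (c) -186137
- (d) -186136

-424 * 439 = -186136
d) -186136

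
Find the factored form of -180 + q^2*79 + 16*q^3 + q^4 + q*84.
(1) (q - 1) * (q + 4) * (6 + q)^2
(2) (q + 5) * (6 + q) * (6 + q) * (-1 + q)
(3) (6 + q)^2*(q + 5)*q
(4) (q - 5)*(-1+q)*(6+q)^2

We need to factor -180 + q^2*79 + 16*q^3 + q^4 + q*84.
The factored form is (q + 5) * (6 + q) * (6 + q) * (-1 + q).
2) (q + 5) * (6 + q) * (6 + q) * (-1 + q)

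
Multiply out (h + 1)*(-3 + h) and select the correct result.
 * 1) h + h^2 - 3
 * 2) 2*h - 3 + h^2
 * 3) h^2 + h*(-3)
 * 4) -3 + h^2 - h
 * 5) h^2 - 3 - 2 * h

Expanding (h + 1)*(-3 + h):
= h^2 - 3 - 2 * h
5) h^2 - 3 - 2 * h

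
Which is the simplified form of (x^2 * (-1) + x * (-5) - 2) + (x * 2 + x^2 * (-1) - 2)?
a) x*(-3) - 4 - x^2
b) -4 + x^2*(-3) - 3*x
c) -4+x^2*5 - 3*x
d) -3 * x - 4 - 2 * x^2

Adding the polynomials and combining like terms:
(x^2*(-1) + x*(-5) - 2) + (x*2 + x^2*(-1) - 2)
= -3 * x - 4 - 2 * x^2
d) -3 * x - 4 - 2 * x^2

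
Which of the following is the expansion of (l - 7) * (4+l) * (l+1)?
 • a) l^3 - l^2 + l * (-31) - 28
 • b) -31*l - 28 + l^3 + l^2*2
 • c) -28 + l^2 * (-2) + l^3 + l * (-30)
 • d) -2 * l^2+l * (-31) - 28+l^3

Expanding (l - 7) * (4+l) * (l+1):
= -2 * l^2+l * (-31) - 28+l^3
d) -2 * l^2+l * (-31) - 28+l^3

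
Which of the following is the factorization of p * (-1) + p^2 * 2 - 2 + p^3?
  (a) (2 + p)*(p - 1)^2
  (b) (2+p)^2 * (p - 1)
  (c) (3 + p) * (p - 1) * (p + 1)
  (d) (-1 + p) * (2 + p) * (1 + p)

We need to factor p * (-1) + p^2 * 2 - 2 + p^3.
The factored form is (-1 + p) * (2 + p) * (1 + p).
d) (-1 + p) * (2 + p) * (1 + p)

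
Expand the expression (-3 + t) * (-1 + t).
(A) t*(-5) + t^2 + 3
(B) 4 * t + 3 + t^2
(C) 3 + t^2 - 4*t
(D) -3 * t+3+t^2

Expanding (-3 + t) * (-1 + t):
= 3 + t^2 - 4*t
C) 3 + t^2 - 4*t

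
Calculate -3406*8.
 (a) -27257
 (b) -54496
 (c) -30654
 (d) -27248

-3406 * 8 = -27248
d) -27248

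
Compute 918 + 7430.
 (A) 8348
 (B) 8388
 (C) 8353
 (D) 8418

918 + 7430 = 8348
A) 8348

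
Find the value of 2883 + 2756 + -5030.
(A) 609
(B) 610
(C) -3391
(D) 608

First: 2883 + 2756 = 5639
Then: 5639 + -5030 = 609
A) 609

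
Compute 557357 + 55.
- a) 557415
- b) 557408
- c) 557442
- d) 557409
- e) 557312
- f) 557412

557357 + 55 = 557412
f) 557412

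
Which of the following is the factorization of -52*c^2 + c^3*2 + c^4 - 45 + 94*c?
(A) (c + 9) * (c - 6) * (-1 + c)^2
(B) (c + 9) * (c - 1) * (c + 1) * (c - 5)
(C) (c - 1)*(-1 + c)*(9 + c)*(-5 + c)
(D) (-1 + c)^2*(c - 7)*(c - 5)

We need to factor -52*c^2 + c^3*2 + c^4 - 45 + 94*c.
The factored form is (c - 1)*(-1 + c)*(9 + c)*(-5 + c).
C) (c - 1)*(-1 + c)*(9 + c)*(-5 + c)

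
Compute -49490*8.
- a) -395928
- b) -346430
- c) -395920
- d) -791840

-49490 * 8 = -395920
c) -395920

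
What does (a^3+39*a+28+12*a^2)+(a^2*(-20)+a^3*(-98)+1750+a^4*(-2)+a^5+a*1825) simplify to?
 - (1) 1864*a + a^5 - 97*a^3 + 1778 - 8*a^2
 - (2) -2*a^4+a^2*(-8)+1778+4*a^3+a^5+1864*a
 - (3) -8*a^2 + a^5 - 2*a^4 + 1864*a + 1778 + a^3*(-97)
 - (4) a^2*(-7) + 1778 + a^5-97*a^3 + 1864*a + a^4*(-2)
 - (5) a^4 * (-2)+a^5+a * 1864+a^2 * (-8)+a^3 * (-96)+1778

Adding the polynomials and combining like terms:
(a^3 + 39*a + 28 + 12*a^2) + (a^2*(-20) + a^3*(-98) + 1750 + a^4*(-2) + a^5 + a*1825)
= -8*a^2 + a^5 - 2*a^4 + 1864*a + 1778 + a^3*(-97)
3) -8*a^2 + a^5 - 2*a^4 + 1864*a + 1778 + a^3*(-97)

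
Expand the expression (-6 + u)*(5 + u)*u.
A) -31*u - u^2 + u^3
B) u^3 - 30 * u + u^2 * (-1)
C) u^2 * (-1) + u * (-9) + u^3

Expanding (-6 + u)*(5 + u)*u:
= u^3 - 30 * u + u^2 * (-1)
B) u^3 - 30 * u + u^2 * (-1)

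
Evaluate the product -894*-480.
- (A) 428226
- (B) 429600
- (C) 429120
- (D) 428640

-894 * -480 = 429120
C) 429120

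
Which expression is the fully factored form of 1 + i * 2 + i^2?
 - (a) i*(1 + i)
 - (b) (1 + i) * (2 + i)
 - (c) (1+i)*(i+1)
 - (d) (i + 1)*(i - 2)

We need to factor 1 + i * 2 + i^2.
The factored form is (1+i)*(i+1).
c) (1+i)*(i+1)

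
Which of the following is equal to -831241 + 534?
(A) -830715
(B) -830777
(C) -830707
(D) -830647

-831241 + 534 = -830707
C) -830707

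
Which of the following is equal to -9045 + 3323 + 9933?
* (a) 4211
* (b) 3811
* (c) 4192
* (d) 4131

First: -9045 + 3323 = -5722
Then: -5722 + 9933 = 4211
a) 4211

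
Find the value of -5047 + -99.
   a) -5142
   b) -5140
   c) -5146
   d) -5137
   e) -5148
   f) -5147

-5047 + -99 = -5146
c) -5146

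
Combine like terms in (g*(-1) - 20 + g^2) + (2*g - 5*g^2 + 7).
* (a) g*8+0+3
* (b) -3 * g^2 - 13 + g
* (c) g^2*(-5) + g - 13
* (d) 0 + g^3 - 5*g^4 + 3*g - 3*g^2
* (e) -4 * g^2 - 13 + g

Adding the polynomials and combining like terms:
(g*(-1) - 20 + g^2) + (2*g - 5*g^2 + 7)
= -4 * g^2 - 13 + g
e) -4 * g^2 - 13 + g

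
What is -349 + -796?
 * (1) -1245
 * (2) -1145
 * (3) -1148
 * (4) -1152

-349 + -796 = -1145
2) -1145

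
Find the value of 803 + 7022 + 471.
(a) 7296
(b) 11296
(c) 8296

First: 803 + 7022 = 7825
Then: 7825 + 471 = 8296
c) 8296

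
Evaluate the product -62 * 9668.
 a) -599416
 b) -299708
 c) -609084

-62 * 9668 = -599416
a) -599416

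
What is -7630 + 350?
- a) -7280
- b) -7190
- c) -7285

-7630 + 350 = -7280
a) -7280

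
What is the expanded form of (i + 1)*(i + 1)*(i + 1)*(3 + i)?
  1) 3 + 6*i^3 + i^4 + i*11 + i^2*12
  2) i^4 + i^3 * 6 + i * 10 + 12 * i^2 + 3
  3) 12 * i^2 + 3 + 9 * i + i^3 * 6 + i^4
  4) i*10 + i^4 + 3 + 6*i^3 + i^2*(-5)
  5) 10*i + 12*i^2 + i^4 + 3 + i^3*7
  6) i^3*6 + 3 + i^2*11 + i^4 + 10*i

Expanding (i + 1)*(i + 1)*(i + 1)*(3 + i):
= i^4 + i^3 * 6 + i * 10 + 12 * i^2 + 3
2) i^4 + i^3 * 6 + i * 10 + 12 * i^2 + 3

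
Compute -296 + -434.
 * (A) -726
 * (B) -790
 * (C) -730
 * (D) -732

-296 + -434 = -730
C) -730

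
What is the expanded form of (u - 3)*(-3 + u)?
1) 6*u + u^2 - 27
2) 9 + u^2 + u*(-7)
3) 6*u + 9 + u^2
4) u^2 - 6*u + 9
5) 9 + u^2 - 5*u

Expanding (u - 3)*(-3 + u):
= u^2 - 6*u + 9
4) u^2 - 6*u + 9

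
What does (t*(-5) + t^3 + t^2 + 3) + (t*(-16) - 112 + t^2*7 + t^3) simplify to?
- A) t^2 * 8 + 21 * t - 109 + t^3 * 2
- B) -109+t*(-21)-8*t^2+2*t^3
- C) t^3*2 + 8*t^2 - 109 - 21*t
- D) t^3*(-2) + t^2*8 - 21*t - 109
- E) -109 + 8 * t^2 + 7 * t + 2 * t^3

Adding the polynomials and combining like terms:
(t*(-5) + t^3 + t^2 + 3) + (t*(-16) - 112 + t^2*7 + t^3)
= t^3*2 + 8*t^2 - 109 - 21*t
C) t^3*2 + 8*t^2 - 109 - 21*t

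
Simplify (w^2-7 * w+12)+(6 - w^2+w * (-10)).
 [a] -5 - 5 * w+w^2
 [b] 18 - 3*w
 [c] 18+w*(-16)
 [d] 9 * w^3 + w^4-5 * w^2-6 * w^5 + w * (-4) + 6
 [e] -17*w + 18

Adding the polynomials and combining like terms:
(w^2 - 7*w + 12) + (6 - w^2 + w*(-10))
= -17*w + 18
e) -17*w + 18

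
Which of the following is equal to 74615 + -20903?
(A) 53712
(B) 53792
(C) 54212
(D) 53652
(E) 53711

74615 + -20903 = 53712
A) 53712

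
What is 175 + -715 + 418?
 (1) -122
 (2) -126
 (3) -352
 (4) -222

First: 175 + -715 = -540
Then: -540 + 418 = -122
1) -122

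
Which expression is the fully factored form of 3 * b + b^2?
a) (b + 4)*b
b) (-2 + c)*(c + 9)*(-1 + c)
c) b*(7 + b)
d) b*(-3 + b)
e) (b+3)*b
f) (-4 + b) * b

We need to factor 3 * b + b^2.
The factored form is (b+3)*b.
e) (b+3)*b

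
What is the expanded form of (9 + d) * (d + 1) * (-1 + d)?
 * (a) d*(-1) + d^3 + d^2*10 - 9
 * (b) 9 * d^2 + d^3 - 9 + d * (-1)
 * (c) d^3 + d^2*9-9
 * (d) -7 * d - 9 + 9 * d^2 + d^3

Expanding (9 + d) * (d + 1) * (-1 + d):
= 9 * d^2 + d^3 - 9 + d * (-1)
b) 9 * d^2 + d^3 - 9 + d * (-1)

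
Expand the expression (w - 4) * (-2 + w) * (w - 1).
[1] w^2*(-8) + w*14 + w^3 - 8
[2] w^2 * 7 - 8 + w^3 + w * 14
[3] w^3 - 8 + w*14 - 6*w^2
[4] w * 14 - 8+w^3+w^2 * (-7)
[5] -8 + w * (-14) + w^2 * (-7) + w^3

Expanding (w - 4) * (-2 + w) * (w - 1):
= w * 14 - 8+w^3+w^2 * (-7)
4) w * 14 - 8+w^3+w^2 * (-7)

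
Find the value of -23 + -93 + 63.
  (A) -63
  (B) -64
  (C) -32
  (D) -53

First: -23 + -93 = -116
Then: -116 + 63 = -53
D) -53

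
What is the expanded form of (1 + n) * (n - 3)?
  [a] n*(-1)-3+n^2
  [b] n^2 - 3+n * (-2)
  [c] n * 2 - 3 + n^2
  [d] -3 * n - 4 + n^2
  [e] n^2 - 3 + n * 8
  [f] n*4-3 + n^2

Expanding (1 + n) * (n - 3):
= n^2 - 3+n * (-2)
b) n^2 - 3+n * (-2)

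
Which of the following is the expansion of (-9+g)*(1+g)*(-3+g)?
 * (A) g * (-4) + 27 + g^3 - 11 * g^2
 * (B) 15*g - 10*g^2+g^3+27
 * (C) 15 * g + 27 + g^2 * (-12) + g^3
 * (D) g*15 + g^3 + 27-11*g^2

Expanding (-9+g)*(1+g)*(-3+g):
= g*15 + g^3 + 27-11*g^2
D) g*15 + g^3 + 27-11*g^2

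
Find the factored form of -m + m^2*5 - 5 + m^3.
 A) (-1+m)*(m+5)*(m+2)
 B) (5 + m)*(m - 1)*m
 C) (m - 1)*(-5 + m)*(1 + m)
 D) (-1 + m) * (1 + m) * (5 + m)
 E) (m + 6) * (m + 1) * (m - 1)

We need to factor -m + m^2*5 - 5 + m^3.
The factored form is (-1 + m) * (1 + m) * (5 + m).
D) (-1 + m) * (1 + m) * (5 + m)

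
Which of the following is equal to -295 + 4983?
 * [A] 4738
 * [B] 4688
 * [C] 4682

-295 + 4983 = 4688
B) 4688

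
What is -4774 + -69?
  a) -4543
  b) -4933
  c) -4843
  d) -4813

-4774 + -69 = -4843
c) -4843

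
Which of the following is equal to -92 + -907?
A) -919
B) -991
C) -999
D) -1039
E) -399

-92 + -907 = -999
C) -999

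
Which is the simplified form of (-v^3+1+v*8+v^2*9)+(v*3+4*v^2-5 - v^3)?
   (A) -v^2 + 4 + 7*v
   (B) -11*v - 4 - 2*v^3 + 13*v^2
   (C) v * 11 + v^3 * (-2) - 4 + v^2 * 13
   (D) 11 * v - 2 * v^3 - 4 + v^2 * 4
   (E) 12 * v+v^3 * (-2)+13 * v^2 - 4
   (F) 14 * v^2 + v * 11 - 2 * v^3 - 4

Adding the polynomials and combining like terms:
(-v^3 + 1 + v*8 + v^2*9) + (v*3 + 4*v^2 - 5 - v^3)
= v * 11 + v^3 * (-2) - 4 + v^2 * 13
C) v * 11 + v^3 * (-2) - 4 + v^2 * 13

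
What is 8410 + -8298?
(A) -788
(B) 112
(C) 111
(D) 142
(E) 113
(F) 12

8410 + -8298 = 112
B) 112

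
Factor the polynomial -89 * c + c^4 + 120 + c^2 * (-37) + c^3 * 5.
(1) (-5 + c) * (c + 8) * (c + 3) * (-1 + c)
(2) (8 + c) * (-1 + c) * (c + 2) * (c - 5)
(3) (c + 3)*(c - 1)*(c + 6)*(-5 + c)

We need to factor -89 * c + c^4 + 120 + c^2 * (-37) + c^3 * 5.
The factored form is (-5 + c) * (c + 8) * (c + 3) * (-1 + c).
1) (-5 + c) * (c + 8) * (c + 3) * (-1 + c)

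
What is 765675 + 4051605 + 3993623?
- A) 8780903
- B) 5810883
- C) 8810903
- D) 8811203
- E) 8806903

First: 765675 + 4051605 = 4817280
Then: 4817280 + 3993623 = 8810903
C) 8810903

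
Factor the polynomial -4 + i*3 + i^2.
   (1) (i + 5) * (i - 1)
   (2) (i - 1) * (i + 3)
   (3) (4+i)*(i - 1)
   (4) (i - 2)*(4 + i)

We need to factor -4 + i*3 + i^2.
The factored form is (4+i)*(i - 1).
3) (4+i)*(i - 1)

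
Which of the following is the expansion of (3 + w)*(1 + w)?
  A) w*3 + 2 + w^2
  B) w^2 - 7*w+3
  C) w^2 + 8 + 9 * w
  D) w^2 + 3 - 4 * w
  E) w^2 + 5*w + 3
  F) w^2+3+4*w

Expanding (3 + w)*(1 + w):
= w^2+3+4*w
F) w^2+3+4*w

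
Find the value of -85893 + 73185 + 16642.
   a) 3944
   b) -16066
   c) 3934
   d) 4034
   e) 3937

First: -85893 + 73185 = -12708
Then: -12708 + 16642 = 3934
c) 3934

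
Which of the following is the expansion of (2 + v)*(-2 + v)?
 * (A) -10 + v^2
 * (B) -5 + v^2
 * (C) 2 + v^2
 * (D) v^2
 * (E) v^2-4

Expanding (2 + v)*(-2 + v):
= v^2-4
E) v^2-4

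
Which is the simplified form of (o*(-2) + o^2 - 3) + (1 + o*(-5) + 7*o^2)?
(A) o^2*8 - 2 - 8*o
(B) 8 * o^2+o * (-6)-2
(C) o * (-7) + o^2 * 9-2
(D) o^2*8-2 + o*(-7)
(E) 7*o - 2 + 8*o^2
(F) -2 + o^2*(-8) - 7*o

Adding the polynomials and combining like terms:
(o*(-2) + o^2 - 3) + (1 + o*(-5) + 7*o^2)
= o^2*8-2 + o*(-7)
D) o^2*8-2 + o*(-7)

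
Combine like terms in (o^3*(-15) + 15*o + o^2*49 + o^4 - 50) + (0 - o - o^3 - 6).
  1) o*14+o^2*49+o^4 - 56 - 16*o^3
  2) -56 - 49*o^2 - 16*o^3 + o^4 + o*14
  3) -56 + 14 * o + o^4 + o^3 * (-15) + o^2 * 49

Adding the polynomials and combining like terms:
(o^3*(-15) + 15*o + o^2*49 + o^4 - 50) + (0 - o - o^3 - 6)
= o*14+o^2*49+o^4 - 56 - 16*o^3
1) o*14+o^2*49+o^4 - 56 - 16*o^3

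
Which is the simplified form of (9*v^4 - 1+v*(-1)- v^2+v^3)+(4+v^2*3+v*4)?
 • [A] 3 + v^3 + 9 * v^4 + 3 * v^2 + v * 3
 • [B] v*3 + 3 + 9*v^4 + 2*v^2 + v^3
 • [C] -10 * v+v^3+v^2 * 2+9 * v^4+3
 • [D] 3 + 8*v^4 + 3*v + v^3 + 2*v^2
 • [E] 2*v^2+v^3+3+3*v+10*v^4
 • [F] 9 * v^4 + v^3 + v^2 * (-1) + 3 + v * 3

Adding the polynomials and combining like terms:
(9*v^4 - 1 + v*(-1) - v^2 + v^3) + (4 + v^2*3 + v*4)
= v*3 + 3 + 9*v^4 + 2*v^2 + v^3
B) v*3 + 3 + 9*v^4 + 2*v^2 + v^3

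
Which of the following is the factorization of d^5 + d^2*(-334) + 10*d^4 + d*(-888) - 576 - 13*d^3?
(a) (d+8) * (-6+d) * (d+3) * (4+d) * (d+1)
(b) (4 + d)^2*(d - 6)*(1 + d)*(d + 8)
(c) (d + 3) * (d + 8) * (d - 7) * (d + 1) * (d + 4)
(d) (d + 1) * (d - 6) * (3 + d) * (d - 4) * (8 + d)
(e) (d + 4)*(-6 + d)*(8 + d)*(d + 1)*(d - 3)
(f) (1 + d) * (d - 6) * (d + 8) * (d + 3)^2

We need to factor d^5 + d^2*(-334) + 10*d^4 + d*(-888) - 576 - 13*d^3.
The factored form is (d+8) * (-6+d) * (d+3) * (4+d) * (d+1).
a) (d+8) * (-6+d) * (d+3) * (4+d) * (d+1)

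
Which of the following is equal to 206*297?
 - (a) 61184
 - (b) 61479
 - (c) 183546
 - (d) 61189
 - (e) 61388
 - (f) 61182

206 * 297 = 61182
f) 61182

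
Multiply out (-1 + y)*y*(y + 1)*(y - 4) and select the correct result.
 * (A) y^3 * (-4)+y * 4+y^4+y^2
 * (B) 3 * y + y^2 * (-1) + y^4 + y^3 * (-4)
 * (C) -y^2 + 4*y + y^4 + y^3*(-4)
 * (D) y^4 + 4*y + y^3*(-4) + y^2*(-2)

Expanding (-1 + y)*y*(y + 1)*(y - 4):
= -y^2 + 4*y + y^4 + y^3*(-4)
C) -y^2 + 4*y + y^4 + y^3*(-4)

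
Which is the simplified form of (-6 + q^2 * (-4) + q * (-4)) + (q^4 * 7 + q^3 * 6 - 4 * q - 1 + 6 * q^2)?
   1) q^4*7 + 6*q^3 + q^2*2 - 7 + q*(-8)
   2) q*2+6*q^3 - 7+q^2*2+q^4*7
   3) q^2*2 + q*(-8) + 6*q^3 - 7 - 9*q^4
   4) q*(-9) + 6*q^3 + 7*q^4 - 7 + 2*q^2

Adding the polynomials and combining like terms:
(-6 + q^2*(-4) + q*(-4)) + (q^4*7 + q^3*6 - 4*q - 1 + 6*q^2)
= q^4*7 + 6*q^3 + q^2*2 - 7 + q*(-8)
1) q^4*7 + 6*q^3 + q^2*2 - 7 + q*(-8)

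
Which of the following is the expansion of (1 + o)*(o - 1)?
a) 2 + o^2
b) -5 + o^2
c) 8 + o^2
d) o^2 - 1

Expanding (1 + o)*(o - 1):
= o^2 - 1
d) o^2 - 1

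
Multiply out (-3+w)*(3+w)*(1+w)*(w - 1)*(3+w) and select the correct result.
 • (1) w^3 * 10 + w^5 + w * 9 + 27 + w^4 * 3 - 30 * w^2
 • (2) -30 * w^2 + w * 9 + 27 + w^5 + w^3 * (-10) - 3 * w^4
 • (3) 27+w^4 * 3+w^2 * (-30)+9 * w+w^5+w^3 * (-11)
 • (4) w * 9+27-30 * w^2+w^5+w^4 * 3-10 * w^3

Expanding (-3+w)*(3+w)*(1+w)*(w - 1)*(3+w):
= w * 9+27-30 * w^2+w^5+w^4 * 3-10 * w^3
4) w * 9+27-30 * w^2+w^5+w^4 * 3-10 * w^3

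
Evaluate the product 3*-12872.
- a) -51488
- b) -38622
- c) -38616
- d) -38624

3 * -12872 = -38616
c) -38616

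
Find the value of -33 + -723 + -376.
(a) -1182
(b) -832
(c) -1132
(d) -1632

First: -33 + -723 = -756
Then: -756 + -376 = -1132
c) -1132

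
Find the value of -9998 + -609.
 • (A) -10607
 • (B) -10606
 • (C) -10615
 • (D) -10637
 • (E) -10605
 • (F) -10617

-9998 + -609 = -10607
A) -10607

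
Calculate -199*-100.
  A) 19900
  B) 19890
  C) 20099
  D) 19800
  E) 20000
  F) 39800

-199 * -100 = 19900
A) 19900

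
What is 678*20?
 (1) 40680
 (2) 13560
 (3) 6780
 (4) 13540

678 * 20 = 13560
2) 13560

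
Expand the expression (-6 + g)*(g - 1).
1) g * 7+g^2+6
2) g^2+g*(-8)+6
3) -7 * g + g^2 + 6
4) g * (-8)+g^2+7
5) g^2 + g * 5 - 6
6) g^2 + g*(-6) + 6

Expanding (-6 + g)*(g - 1):
= -7 * g + g^2 + 6
3) -7 * g + g^2 + 6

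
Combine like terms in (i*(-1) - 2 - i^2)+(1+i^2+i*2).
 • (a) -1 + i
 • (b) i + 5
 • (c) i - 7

Adding the polynomials and combining like terms:
(i*(-1) - 2 - i^2) + (1 + i^2 + i*2)
= -1 + i
a) -1 + i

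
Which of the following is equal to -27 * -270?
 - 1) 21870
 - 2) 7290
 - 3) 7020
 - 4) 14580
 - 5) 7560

-27 * -270 = 7290
2) 7290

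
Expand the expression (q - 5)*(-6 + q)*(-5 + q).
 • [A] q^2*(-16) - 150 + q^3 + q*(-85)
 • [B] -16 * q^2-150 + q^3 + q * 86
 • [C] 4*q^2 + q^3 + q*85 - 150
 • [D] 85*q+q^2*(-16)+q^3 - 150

Expanding (q - 5)*(-6 + q)*(-5 + q):
= 85*q+q^2*(-16)+q^3 - 150
D) 85*q+q^2*(-16)+q^3 - 150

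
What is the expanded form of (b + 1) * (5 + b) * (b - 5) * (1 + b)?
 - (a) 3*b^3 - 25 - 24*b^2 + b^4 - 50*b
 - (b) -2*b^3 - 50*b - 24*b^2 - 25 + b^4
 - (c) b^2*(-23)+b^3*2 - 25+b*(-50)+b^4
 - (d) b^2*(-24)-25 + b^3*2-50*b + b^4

Expanding (b + 1) * (5 + b) * (b - 5) * (1 + b):
= b^2*(-24)-25 + b^3*2-50*b + b^4
d) b^2*(-24)-25 + b^3*2-50*b + b^4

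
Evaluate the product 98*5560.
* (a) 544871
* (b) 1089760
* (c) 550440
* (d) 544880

98 * 5560 = 544880
d) 544880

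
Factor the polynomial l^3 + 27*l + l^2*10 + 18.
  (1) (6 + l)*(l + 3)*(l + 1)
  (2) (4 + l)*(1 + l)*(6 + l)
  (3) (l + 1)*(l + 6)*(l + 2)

We need to factor l^3 + 27*l + l^2*10 + 18.
The factored form is (6 + l)*(l + 3)*(l + 1).
1) (6 + l)*(l + 3)*(l + 1)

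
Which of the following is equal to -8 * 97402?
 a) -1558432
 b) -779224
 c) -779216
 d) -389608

-8 * 97402 = -779216
c) -779216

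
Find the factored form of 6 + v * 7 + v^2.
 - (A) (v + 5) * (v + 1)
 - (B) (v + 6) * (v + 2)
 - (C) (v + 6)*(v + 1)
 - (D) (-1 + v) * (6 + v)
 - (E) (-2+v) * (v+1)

We need to factor 6 + v * 7 + v^2.
The factored form is (v + 6)*(v + 1).
C) (v + 6)*(v + 1)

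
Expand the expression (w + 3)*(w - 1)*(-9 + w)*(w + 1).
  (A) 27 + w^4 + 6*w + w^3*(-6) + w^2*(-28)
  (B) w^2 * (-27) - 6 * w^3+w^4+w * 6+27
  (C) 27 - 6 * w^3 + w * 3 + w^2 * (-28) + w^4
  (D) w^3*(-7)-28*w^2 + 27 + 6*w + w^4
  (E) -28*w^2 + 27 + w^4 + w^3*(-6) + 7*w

Expanding (w + 3)*(w - 1)*(-9 + w)*(w + 1):
= 27 + w^4 + 6*w + w^3*(-6) + w^2*(-28)
A) 27 + w^4 + 6*w + w^3*(-6) + w^2*(-28)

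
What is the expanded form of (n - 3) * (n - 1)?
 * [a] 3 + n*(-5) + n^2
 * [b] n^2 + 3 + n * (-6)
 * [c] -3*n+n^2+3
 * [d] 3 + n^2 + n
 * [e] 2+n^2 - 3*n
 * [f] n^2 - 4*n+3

Expanding (n - 3) * (n - 1):
= n^2 - 4*n+3
f) n^2 - 4*n+3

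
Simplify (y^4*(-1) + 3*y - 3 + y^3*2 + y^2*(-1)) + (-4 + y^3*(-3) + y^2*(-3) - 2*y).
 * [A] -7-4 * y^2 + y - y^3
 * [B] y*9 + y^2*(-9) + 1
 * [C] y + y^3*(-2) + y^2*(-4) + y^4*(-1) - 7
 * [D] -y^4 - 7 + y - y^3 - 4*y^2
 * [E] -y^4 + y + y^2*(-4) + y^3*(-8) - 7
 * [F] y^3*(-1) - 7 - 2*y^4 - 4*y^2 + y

Adding the polynomials and combining like terms:
(y^4*(-1) + 3*y - 3 + y^3*2 + y^2*(-1)) + (-4 + y^3*(-3) + y^2*(-3) - 2*y)
= -y^4 - 7 + y - y^3 - 4*y^2
D) -y^4 - 7 + y - y^3 - 4*y^2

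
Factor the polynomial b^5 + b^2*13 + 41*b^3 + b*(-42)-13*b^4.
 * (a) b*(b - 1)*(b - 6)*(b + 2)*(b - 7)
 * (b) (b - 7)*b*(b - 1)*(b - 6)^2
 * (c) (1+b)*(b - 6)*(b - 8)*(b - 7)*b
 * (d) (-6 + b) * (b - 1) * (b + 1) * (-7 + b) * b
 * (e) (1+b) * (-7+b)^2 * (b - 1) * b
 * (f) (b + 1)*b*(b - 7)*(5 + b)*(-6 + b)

We need to factor b^5 + b^2*13 + 41*b^3 + b*(-42)-13*b^4.
The factored form is (-6 + b) * (b - 1) * (b + 1) * (-7 + b) * b.
d) (-6 + b) * (b - 1) * (b + 1) * (-7 + b) * b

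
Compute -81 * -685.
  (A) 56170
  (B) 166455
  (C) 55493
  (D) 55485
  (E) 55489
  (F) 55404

-81 * -685 = 55485
D) 55485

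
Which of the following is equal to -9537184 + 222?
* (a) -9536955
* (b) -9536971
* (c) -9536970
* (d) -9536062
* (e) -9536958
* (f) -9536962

-9537184 + 222 = -9536962
f) -9536962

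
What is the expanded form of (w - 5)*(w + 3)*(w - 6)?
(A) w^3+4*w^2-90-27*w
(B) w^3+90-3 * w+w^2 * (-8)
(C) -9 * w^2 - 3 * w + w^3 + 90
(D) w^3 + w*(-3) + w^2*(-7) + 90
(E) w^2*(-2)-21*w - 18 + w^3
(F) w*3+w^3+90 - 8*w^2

Expanding (w - 5)*(w + 3)*(w - 6):
= w^3+90-3 * w+w^2 * (-8)
B) w^3+90-3 * w+w^2 * (-8)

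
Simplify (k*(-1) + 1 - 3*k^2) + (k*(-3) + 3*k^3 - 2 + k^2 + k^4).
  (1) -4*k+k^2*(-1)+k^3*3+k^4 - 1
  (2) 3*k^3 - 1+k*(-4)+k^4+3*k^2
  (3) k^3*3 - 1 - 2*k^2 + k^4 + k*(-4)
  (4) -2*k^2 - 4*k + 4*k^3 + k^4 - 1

Adding the polynomials and combining like terms:
(k*(-1) + 1 - 3*k^2) + (k*(-3) + 3*k^3 - 2 + k^2 + k^4)
= k^3*3 - 1 - 2*k^2 + k^4 + k*(-4)
3) k^3*3 - 1 - 2*k^2 + k^4 + k*(-4)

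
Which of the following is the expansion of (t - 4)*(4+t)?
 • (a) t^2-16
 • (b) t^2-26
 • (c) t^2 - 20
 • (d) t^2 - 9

Expanding (t - 4)*(4+t):
= t^2-16
a) t^2-16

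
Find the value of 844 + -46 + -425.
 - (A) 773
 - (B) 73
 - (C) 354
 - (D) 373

First: 844 + -46 = 798
Then: 798 + -425 = 373
D) 373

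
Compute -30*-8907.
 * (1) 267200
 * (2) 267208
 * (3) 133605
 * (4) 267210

-30 * -8907 = 267210
4) 267210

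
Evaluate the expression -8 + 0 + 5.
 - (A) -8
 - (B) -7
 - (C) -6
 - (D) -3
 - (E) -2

First: -8 + 0 = -8
Then: -8 + 5 = -3
D) -3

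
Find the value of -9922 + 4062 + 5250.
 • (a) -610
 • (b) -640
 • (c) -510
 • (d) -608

First: -9922 + 4062 = -5860
Then: -5860 + 5250 = -610
a) -610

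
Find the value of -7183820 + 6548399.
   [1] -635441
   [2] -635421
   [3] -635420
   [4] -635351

-7183820 + 6548399 = -635421
2) -635421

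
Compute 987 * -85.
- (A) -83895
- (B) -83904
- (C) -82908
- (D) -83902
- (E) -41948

987 * -85 = -83895
A) -83895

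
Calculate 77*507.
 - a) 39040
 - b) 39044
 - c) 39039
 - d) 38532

77 * 507 = 39039
c) 39039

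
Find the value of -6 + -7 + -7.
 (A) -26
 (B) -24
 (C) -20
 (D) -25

First: -6 + -7 = -13
Then: -13 + -7 = -20
C) -20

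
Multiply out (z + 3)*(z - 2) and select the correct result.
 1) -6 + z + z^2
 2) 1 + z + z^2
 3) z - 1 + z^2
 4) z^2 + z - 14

Expanding (z + 3)*(z - 2):
= -6 + z + z^2
1) -6 + z + z^2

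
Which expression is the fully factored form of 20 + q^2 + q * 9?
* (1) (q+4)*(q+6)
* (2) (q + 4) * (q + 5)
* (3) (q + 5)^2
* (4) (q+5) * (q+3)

We need to factor 20 + q^2 + q * 9.
The factored form is (q + 4) * (q + 5).
2) (q + 4) * (q + 5)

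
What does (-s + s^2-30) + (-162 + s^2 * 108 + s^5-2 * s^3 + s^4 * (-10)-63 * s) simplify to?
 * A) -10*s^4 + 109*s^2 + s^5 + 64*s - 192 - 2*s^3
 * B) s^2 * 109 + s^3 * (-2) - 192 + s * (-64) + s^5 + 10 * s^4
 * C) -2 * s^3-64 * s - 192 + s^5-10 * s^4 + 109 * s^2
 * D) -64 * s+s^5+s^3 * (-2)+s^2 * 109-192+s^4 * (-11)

Adding the polynomials and combining like terms:
(-s + s^2 - 30) + (-162 + s^2*108 + s^5 - 2*s^3 + s^4*(-10) - 63*s)
= -2 * s^3-64 * s - 192 + s^5-10 * s^4 + 109 * s^2
C) -2 * s^3-64 * s - 192 + s^5-10 * s^4 + 109 * s^2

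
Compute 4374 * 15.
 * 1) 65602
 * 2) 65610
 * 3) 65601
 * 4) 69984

4374 * 15 = 65610
2) 65610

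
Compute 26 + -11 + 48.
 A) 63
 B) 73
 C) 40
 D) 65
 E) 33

First: 26 + -11 = 15
Then: 15 + 48 = 63
A) 63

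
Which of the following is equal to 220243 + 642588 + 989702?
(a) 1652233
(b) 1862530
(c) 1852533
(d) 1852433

First: 220243 + 642588 = 862831
Then: 862831 + 989702 = 1852533
c) 1852533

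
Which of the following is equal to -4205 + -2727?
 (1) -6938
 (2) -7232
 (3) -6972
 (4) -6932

-4205 + -2727 = -6932
4) -6932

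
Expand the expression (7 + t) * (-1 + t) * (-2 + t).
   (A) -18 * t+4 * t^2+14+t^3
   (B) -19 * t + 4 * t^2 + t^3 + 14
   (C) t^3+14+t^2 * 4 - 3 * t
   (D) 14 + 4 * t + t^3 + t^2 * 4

Expanding (7 + t) * (-1 + t) * (-2 + t):
= -19 * t + 4 * t^2 + t^3 + 14
B) -19 * t + 4 * t^2 + t^3 + 14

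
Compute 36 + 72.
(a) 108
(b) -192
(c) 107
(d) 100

36 + 72 = 108
a) 108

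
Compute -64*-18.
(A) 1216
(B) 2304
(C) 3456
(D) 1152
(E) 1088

-64 * -18 = 1152
D) 1152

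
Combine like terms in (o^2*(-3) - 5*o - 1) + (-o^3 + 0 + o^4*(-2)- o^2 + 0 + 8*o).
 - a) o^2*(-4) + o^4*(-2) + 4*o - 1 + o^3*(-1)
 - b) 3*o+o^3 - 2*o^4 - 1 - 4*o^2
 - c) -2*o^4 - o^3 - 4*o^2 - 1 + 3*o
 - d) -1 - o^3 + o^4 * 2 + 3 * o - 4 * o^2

Adding the polynomials and combining like terms:
(o^2*(-3) - 5*o - 1) + (-o^3 + 0 + o^4*(-2) - o^2 + 0 + 8*o)
= -2*o^4 - o^3 - 4*o^2 - 1 + 3*o
c) -2*o^4 - o^3 - 4*o^2 - 1 + 3*o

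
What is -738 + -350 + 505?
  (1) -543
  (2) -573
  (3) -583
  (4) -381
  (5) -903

First: -738 + -350 = -1088
Then: -1088 + 505 = -583
3) -583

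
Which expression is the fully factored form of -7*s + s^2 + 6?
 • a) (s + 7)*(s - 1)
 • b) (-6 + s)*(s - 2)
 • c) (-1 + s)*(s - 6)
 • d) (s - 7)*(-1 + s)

We need to factor -7*s + s^2 + 6.
The factored form is (-1 + s)*(s - 6).
c) (-1 + s)*(s - 6)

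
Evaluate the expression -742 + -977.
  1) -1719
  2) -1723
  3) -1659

-742 + -977 = -1719
1) -1719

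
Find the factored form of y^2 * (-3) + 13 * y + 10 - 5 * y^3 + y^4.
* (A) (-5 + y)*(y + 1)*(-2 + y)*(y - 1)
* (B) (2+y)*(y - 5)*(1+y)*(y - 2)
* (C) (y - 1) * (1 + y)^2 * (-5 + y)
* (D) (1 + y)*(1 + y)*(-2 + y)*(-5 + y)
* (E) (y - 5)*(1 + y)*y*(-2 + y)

We need to factor y^2 * (-3) + 13 * y + 10 - 5 * y^3 + y^4.
The factored form is (1 + y)*(1 + y)*(-2 + y)*(-5 + y).
D) (1 + y)*(1 + y)*(-2 + y)*(-5 + y)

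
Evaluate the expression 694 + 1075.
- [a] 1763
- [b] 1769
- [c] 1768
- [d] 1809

694 + 1075 = 1769
b) 1769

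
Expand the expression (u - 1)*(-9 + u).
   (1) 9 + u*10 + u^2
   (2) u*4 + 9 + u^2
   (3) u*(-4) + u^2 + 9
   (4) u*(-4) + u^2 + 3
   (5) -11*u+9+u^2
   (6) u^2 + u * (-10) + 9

Expanding (u - 1)*(-9 + u):
= u^2 + u * (-10) + 9
6) u^2 + u * (-10) + 9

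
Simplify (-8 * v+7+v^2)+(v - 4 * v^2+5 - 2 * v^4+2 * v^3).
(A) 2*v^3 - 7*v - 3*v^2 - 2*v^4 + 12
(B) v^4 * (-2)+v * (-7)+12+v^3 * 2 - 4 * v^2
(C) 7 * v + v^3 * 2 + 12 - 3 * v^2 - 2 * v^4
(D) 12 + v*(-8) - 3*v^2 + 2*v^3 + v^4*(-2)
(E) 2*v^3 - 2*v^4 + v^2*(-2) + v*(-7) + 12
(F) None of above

Adding the polynomials and combining like terms:
(-8*v + 7 + v^2) + (v - 4*v^2 + 5 - 2*v^4 + 2*v^3)
= 2*v^3 - 7*v - 3*v^2 - 2*v^4 + 12
A) 2*v^3 - 7*v - 3*v^2 - 2*v^4 + 12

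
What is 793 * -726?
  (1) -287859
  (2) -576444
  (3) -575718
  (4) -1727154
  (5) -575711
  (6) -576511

793 * -726 = -575718
3) -575718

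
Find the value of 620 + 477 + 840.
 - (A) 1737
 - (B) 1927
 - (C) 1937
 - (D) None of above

First: 620 + 477 = 1097
Then: 1097 + 840 = 1937
C) 1937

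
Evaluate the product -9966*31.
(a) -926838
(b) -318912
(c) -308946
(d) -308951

-9966 * 31 = -308946
c) -308946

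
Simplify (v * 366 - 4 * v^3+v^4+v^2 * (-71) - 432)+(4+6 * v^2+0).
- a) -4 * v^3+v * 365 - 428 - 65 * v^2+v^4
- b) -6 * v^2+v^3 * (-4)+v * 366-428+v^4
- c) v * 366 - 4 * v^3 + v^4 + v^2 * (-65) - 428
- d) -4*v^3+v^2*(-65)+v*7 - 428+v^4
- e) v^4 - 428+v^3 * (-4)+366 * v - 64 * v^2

Adding the polynomials and combining like terms:
(v*366 - 4*v^3 + v^4 + v^2*(-71) - 432) + (4 + 6*v^2 + 0)
= v * 366 - 4 * v^3 + v^4 + v^2 * (-65) - 428
c) v * 366 - 4 * v^3 + v^4 + v^2 * (-65) - 428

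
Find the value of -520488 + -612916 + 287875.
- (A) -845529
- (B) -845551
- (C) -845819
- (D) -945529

First: -520488 + -612916 = -1133404
Then: -1133404 + 287875 = -845529
A) -845529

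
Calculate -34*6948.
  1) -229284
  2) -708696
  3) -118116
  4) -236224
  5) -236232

-34 * 6948 = -236232
5) -236232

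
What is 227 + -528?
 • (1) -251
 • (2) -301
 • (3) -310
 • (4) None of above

227 + -528 = -301
2) -301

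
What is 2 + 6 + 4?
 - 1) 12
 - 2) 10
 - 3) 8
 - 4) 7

First: 2 + 6 = 8
Then: 8 + 4 = 12
1) 12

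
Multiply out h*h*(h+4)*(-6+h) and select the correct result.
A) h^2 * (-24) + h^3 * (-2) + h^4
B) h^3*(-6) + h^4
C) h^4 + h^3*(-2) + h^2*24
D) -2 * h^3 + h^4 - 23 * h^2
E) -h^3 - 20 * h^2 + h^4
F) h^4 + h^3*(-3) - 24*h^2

Expanding h*h*(h+4)*(-6+h):
= h^2 * (-24) + h^3 * (-2) + h^4
A) h^2 * (-24) + h^3 * (-2) + h^4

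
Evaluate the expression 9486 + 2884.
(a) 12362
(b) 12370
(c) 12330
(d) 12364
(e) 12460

9486 + 2884 = 12370
b) 12370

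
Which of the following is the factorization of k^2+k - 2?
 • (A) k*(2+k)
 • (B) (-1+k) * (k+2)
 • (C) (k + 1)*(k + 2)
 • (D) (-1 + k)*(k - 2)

We need to factor k^2+k - 2.
The factored form is (-1+k) * (k+2).
B) (-1+k) * (k+2)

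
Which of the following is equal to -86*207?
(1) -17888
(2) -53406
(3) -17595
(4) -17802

-86 * 207 = -17802
4) -17802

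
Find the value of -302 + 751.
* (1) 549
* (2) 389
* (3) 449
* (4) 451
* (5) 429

-302 + 751 = 449
3) 449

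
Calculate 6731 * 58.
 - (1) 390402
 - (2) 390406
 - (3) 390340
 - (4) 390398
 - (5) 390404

6731 * 58 = 390398
4) 390398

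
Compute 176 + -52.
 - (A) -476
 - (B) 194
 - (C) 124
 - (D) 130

176 + -52 = 124
C) 124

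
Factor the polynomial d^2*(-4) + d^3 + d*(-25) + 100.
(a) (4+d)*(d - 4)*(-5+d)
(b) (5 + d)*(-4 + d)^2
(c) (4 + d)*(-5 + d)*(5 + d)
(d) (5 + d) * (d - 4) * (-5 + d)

We need to factor d^2*(-4) + d^3 + d*(-25) + 100.
The factored form is (5 + d) * (d - 4) * (-5 + d).
d) (5 + d) * (d - 4) * (-5 + d)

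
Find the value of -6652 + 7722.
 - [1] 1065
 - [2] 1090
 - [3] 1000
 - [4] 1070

-6652 + 7722 = 1070
4) 1070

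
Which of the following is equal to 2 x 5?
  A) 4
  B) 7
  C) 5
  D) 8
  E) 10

2 * 5 = 10
E) 10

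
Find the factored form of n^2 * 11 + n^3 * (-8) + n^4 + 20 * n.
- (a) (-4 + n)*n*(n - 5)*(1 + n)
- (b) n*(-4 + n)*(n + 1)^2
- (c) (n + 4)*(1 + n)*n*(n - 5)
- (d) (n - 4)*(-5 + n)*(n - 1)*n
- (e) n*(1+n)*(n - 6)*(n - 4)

We need to factor n^2 * 11 + n^3 * (-8) + n^4 + 20 * n.
The factored form is (-4 + n)*n*(n - 5)*(1 + n).
a) (-4 + n)*n*(n - 5)*(1 + n)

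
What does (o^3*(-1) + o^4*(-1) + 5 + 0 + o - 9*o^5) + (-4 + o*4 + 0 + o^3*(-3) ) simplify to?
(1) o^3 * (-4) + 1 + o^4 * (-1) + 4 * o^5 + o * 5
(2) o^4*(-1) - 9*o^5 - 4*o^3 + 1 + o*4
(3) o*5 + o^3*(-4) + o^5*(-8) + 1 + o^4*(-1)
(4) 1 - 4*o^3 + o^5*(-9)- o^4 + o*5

Adding the polynomials and combining like terms:
(o^3*(-1) + o^4*(-1) + 5 + 0 + o - 9*o^5) + (-4 + o*4 + 0 + o^3*(-3))
= 1 - 4*o^3 + o^5*(-9)- o^4 + o*5
4) 1 - 4*o^3 + o^5*(-9)- o^4 + o*5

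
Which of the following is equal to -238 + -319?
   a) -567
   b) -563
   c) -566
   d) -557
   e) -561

-238 + -319 = -557
d) -557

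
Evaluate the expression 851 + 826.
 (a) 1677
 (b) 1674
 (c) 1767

851 + 826 = 1677
a) 1677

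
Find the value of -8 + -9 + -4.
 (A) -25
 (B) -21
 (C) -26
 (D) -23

First: -8 + -9 = -17
Then: -17 + -4 = -21
B) -21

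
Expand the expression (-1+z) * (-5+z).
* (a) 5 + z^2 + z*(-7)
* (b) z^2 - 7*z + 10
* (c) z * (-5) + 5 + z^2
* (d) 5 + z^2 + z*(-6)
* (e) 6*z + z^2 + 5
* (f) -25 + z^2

Expanding (-1+z) * (-5+z):
= 5 + z^2 + z*(-6)
d) 5 + z^2 + z*(-6)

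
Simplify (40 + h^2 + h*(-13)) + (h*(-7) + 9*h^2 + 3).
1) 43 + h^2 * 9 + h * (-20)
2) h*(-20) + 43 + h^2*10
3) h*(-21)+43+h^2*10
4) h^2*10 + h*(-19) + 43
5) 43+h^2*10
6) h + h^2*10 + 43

Adding the polynomials and combining like terms:
(40 + h^2 + h*(-13)) + (h*(-7) + 9*h^2 + 3)
= h*(-20) + 43 + h^2*10
2) h*(-20) + 43 + h^2*10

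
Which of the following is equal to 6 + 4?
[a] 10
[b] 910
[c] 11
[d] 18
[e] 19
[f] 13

6 + 4 = 10
a) 10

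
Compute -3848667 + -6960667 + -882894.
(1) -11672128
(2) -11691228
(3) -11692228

First: -3848667 + -6960667 = -10809334
Then: -10809334 + -882894 = -11692228
3) -11692228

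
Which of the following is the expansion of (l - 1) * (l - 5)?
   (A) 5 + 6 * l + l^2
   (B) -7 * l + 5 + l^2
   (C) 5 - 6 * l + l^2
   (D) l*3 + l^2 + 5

Expanding (l - 1) * (l - 5):
= 5 - 6 * l + l^2
C) 5 - 6 * l + l^2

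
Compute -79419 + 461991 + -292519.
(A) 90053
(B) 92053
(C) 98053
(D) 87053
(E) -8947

First: -79419 + 461991 = 382572
Then: 382572 + -292519 = 90053
A) 90053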